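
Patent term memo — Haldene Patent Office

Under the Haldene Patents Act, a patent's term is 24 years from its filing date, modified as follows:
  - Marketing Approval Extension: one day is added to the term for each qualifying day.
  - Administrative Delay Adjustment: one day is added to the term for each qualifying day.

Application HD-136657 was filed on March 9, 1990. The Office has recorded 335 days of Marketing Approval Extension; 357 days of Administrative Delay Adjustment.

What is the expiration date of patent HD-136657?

Base term: filing date + 24 years → 9 March 2014.
Marketing Approval Extension: +335 days → 7 February 2015.
Administrative Delay Adjustment: +357 days → 30 January 2016.

2016-01-30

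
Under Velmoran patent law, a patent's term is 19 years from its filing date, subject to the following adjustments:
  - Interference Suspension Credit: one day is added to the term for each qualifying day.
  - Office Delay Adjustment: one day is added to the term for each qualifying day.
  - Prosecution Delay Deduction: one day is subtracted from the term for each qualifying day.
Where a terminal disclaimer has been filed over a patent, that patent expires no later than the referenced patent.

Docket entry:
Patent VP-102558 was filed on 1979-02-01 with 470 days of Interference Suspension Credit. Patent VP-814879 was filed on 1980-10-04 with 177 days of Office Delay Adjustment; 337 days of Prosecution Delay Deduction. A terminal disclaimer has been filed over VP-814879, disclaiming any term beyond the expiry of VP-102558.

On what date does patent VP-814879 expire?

Natural term of VP-814879:
  Base: filing + 19 years → 4 October 1999.
  Office Delay Adjustment: +177 days → 29 March 2000.
  Prosecution Delay Deduction: −337 days → 27 April 1999.
Expiry of referenced patent VP-102558:
  Base: filing + 19 years → 1 February 1998.
  Interference Suspension Credit: +470 days → 17 May 1999.
Terminal disclaimer: VP-814879 expires on the earlier of 27 April 1999 and 17 May 1999.

1999-04-27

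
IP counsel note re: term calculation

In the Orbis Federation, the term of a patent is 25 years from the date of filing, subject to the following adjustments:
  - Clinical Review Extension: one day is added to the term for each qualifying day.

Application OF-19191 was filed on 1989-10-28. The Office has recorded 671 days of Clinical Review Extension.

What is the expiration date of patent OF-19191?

2016-08-29

Base term: filing date + 25 years → 28 October 2014.
Clinical Review Extension: +671 days → 29 August 2016.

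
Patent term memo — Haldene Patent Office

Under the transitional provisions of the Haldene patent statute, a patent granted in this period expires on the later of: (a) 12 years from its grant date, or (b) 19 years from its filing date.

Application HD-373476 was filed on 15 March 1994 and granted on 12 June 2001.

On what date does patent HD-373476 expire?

June 12, 2013

(a) grant + 12 years → 12 June 2013.
(b) filing + 19 years → 15 March 2013.
Later of the two: 12 June 2013.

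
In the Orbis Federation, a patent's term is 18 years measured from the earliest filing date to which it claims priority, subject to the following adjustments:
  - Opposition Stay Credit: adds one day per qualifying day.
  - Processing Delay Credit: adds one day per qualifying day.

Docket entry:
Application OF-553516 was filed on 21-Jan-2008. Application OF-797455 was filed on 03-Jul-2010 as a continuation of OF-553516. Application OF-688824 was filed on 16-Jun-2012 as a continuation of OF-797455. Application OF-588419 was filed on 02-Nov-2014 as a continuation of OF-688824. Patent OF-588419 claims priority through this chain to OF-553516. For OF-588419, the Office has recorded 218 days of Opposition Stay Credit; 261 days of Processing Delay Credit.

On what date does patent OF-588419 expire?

2027-05-15

Earliest priority filing: 21 January 2008.
Base term: 21 January 2008 + 18 years → 21 January 2026.
Opposition Stay Credit: +218 days → 27 August 2026.
Processing Delay Credit: +261 days → 15 May 2027.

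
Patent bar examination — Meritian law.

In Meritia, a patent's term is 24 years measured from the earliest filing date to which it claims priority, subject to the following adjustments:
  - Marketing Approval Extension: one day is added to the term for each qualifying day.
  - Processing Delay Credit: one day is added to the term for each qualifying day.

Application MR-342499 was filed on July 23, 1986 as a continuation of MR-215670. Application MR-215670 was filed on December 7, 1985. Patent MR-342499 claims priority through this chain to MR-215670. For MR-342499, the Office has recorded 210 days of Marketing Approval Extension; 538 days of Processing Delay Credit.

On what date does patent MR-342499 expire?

December 25, 2011

Earliest priority filing: 7 December 1985.
Base term: 7 December 1985 + 24 years → 7 December 2009.
Marketing Approval Extension: +210 days → 5 July 2010.
Processing Delay Credit: +538 days → 25 December 2011.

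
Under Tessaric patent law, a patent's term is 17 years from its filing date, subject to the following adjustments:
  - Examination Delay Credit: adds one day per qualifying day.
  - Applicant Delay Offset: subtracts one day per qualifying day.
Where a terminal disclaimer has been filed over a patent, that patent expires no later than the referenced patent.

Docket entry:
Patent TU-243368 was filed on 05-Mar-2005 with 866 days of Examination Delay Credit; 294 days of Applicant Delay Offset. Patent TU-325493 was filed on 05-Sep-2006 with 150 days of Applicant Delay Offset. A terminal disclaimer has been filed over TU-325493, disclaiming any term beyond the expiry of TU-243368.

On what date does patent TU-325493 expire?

April 8, 2023

Natural term of TU-325493:
  Base: filing + 17 years → 5 September 2023.
  Applicant Delay Offset: −150 days → 8 April 2023.
Expiry of referenced patent TU-243368:
  Base: filing + 17 years → 5 March 2022.
  Examination Delay Credit: +866 days → 18 July 2024.
  Applicant Delay Offset: −294 days → 28 September 2023.
Terminal disclaimer: TU-325493 expires on the earlier of 8 April 2023 and 28 September 2023.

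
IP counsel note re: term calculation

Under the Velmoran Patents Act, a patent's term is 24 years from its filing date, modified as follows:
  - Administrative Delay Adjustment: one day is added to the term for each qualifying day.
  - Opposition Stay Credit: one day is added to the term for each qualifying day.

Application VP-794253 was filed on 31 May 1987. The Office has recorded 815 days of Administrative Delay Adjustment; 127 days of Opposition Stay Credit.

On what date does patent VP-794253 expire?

Base term: filing date + 24 years → 31 May 2011.
Administrative Delay Adjustment: +815 days → 23 August 2013.
Opposition Stay Credit: +127 days → 28 December 2013.

2013-12-28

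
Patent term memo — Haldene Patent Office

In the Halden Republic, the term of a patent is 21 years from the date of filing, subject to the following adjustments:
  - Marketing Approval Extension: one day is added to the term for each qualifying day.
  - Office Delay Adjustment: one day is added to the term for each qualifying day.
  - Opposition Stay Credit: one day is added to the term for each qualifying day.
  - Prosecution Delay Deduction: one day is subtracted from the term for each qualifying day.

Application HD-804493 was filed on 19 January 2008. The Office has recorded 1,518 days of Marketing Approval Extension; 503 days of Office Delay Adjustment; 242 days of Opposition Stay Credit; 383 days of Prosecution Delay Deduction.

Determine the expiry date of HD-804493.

Base term: filing date + 21 years → 19 January 2029.
Marketing Approval Extension: +1518 days → 17 March 2033.
Office Delay Adjustment: +503 days → 2 August 2034.
Opposition Stay Credit: +242 days → 1 April 2035.
Prosecution Delay Deduction: −383 days → 14 March 2034.

2034-03-14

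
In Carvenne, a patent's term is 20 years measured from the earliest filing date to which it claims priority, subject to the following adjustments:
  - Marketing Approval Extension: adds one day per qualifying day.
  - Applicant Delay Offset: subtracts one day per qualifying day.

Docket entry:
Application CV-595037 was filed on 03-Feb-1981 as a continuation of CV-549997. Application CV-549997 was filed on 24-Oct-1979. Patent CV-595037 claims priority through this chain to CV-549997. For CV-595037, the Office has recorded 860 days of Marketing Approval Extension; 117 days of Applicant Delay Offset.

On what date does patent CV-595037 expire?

Earliest priority filing: 24 October 1979.
Base term: 24 October 1979 + 20 years → 24 October 1999.
Marketing Approval Extension: +860 days → 2 March 2002.
Applicant Delay Offset: −117 days → 5 November 2001.

2001-11-05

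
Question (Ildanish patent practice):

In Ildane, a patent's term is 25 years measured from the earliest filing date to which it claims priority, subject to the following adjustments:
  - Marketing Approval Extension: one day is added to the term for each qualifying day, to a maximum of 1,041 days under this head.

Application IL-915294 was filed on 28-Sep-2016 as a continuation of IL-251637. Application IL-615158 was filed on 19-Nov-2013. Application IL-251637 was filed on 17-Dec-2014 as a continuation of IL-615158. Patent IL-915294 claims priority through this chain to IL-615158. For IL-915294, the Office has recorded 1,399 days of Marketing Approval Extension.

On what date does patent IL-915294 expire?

September 25, 2041

Earliest priority filing: 19 November 2013.
Base term: 19 November 2013 + 25 years → 19 November 2038.
Marketing Approval Extension: 1399 days claimed exceeds the 1041-day cap, so +1041 days → 25 September 2041.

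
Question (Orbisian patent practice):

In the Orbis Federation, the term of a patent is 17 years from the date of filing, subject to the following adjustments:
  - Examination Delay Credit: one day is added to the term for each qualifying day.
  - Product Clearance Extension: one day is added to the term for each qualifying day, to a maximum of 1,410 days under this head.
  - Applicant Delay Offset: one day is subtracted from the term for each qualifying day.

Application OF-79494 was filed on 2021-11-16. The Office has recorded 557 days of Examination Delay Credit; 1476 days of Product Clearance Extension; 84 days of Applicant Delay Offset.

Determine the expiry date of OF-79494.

Base term: filing date + 17 years → 16 November 2038.
Examination Delay Credit: +557 days → 26 May 2040.
Product Clearance Extension: 1476 days claimed exceeds the 1410-day cap, so +1410 days → 5 April 2044.
Applicant Delay Offset: −84 days → 12 January 2044.

2044-01-12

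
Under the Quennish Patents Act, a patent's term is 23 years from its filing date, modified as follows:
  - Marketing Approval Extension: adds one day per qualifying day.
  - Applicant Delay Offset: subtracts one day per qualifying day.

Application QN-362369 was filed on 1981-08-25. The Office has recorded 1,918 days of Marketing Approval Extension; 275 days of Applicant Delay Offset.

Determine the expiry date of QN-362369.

February 23, 2009

Base term: filing date + 23 years → 25 August 2004.
Marketing Approval Extension: +1918 days → 25 November 2009.
Applicant Delay Offset: −275 days → 23 February 2009.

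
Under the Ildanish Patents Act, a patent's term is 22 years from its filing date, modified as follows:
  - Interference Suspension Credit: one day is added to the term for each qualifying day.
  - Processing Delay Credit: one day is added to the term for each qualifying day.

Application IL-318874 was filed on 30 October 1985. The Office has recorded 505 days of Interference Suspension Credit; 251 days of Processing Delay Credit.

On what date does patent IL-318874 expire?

2009-11-24

Base term: filing date + 22 years → 30 October 2007.
Interference Suspension Credit: +505 days → 18 March 2009.
Processing Delay Credit: +251 days → 24 November 2009.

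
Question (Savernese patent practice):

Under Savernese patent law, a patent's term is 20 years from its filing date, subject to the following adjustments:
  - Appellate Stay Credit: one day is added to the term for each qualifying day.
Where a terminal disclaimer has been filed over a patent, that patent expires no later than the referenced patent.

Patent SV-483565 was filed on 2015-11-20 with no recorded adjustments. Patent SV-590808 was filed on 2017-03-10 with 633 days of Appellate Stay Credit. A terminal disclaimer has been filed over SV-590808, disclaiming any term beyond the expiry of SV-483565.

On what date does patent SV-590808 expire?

Natural term of SV-590808:
  Base: filing + 20 years → 10 March 2037.
  Appellate Stay Credit: +633 days → 3 December 2038.
Expiry of referenced patent SV-483565:
  Base: filing + 20 years → 20 November 2035.
Terminal disclaimer: SV-590808 expires on the earlier of 3 December 2038 and 20 November 2035.

November 20, 2035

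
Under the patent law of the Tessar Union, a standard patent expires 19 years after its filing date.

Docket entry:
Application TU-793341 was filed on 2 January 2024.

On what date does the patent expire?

January 2, 2043

Filing date + 19 years → 2 January 2043.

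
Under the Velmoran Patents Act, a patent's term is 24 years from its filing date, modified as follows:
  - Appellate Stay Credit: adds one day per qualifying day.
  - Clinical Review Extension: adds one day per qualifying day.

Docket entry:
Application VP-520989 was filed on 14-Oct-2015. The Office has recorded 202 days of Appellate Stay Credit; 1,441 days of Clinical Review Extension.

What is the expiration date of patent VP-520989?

Base term: filing date + 24 years → 14 October 2039.
Appellate Stay Credit: +202 days → 3 May 2040.
Clinical Review Extension: +1441 days → 13 April 2044.

April 13, 2044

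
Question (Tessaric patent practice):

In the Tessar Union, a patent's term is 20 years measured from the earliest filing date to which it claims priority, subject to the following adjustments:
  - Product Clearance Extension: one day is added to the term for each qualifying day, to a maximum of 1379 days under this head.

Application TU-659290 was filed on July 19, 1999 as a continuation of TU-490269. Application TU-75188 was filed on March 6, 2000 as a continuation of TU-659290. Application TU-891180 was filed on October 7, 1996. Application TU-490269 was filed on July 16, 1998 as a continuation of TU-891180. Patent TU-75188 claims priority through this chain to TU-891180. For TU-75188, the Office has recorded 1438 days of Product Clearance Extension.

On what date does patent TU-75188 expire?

2020-07-17

Earliest priority filing: 7 October 1996.
Base term: 7 October 1996 + 20 years → 7 October 2016.
Product Clearance Extension: 1438 days claimed exceeds the 1379-day cap, so +1379 days → 17 July 2020.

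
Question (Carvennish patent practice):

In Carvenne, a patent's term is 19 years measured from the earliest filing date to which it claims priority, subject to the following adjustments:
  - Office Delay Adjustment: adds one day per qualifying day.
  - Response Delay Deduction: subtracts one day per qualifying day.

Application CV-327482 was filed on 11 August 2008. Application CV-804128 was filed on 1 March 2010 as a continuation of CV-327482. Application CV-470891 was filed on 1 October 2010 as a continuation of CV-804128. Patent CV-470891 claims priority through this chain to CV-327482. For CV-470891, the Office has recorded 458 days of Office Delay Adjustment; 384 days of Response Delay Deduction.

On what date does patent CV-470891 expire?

Earliest priority filing: 11 August 2008.
Base term: 11 August 2008 + 19 years → 11 August 2027.
Office Delay Adjustment: +458 days → 11 November 2028.
Response Delay Deduction: −384 days → 24 October 2027.

2027-10-24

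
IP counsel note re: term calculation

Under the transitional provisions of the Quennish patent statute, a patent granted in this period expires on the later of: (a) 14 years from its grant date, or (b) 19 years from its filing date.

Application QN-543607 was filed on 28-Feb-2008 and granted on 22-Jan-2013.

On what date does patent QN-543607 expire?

2027-02-28

(a) grant + 14 years → 22 January 2027.
(b) filing + 19 years → 28 February 2027.
Later of the two: 28 February 2027.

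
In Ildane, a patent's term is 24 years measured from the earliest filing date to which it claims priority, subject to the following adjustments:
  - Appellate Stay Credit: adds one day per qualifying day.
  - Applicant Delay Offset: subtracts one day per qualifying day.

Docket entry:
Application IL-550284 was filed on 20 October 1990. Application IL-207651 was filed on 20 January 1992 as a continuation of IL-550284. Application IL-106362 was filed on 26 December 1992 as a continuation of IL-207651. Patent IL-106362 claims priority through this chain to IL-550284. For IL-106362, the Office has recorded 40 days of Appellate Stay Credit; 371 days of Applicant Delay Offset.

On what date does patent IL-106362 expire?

Earliest priority filing: 20 October 1990.
Base term: 20 October 1990 + 24 years → 20 October 2014.
Appellate Stay Credit: +40 days → 29 November 2014.
Applicant Delay Offset: −371 days → 23 November 2013.

2013-11-23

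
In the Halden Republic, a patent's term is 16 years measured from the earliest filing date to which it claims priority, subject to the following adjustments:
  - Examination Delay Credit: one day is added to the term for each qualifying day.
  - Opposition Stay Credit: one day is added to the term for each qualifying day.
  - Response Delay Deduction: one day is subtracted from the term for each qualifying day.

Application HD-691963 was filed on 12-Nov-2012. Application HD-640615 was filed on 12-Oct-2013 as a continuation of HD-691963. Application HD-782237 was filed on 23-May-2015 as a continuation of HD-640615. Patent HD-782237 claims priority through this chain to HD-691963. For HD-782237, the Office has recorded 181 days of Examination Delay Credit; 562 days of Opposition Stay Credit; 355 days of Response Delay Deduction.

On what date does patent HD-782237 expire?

Earliest priority filing: 12 November 2012.
Base term: 12 November 2012 + 16 years → 12 November 2028.
Examination Delay Credit: +181 days → 12 May 2029.
Opposition Stay Credit: +562 days → 25 November 2030.
Response Delay Deduction: −355 days → 5 December 2029.

2029-12-05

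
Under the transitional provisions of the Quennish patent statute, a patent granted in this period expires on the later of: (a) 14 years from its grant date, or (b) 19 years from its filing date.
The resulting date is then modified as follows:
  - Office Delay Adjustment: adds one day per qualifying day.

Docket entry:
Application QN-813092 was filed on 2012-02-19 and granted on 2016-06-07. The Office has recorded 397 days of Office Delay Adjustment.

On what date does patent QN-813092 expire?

March 22, 2032

(a) grant + 14 years → 7 June 2030.
(b) filing + 19 years → 19 February 2031.
Later of the two: 19 February 2031.
Office Delay Adjustment: +397 days → 22 March 2032.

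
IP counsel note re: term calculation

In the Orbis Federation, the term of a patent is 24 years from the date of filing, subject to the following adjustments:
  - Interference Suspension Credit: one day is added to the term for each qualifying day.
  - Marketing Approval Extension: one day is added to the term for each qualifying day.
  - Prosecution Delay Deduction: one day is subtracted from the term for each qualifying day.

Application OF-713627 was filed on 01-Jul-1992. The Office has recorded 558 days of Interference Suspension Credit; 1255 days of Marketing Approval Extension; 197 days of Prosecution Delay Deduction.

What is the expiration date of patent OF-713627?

December 3, 2020

Base term: filing date + 24 years → 1 July 2016.
Interference Suspension Credit: +558 days → 10 January 2018.
Marketing Approval Extension: +1255 days → 18 June 2021.
Prosecution Delay Deduction: −197 days → 3 December 2020.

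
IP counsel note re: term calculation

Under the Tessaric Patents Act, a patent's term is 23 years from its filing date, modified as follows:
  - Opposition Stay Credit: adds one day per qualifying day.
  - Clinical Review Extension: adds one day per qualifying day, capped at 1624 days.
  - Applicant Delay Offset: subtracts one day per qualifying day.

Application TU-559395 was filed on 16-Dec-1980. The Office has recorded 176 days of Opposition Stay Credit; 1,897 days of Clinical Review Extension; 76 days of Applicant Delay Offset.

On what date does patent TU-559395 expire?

2008-09-04

Base term: filing date + 23 years → 16 December 2003.
Opposition Stay Credit: +176 days → 9 June 2004.
Clinical Review Extension: 1897 days claimed exceeds the 1624-day cap, so +1624 days → 19 November 2008.
Applicant Delay Offset: −76 days → 4 September 2008.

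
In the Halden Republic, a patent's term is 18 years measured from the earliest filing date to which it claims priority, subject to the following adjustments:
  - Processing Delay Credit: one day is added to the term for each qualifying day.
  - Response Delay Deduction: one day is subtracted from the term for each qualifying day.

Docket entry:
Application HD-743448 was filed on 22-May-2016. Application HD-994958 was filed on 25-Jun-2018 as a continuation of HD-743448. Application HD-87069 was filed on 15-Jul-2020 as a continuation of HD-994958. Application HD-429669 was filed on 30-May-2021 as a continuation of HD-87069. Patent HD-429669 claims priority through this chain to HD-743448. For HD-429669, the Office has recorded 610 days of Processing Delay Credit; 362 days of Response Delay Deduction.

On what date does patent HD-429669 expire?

January 25, 2035

Earliest priority filing: 22 May 2016.
Base term: 22 May 2016 + 18 years → 22 May 2034.
Processing Delay Credit: +610 days → 22 January 2036.
Response Delay Deduction: −362 days → 25 January 2035.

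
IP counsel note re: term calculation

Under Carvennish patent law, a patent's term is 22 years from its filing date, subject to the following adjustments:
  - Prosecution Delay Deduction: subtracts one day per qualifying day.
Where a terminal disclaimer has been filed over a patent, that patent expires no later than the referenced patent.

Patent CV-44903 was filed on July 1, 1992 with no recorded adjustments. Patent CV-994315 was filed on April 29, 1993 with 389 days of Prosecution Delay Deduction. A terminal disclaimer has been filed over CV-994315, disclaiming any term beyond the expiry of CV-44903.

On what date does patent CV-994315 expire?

Natural term of CV-994315:
  Base: filing + 22 years → 29 April 2015.
  Prosecution Delay Deduction: −389 days → 5 April 2014.
Expiry of referenced patent CV-44903:
  Base: filing + 22 years → 1 July 2014.
Terminal disclaimer: CV-994315 expires on the earlier of 5 April 2014 and 1 July 2014.

2014-04-05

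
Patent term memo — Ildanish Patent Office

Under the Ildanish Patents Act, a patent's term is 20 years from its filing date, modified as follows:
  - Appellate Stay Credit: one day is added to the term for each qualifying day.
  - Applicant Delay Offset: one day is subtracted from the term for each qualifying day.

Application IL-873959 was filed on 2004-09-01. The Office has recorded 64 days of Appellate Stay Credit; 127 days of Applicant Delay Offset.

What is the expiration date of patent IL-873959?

Base term: filing date + 20 years → 1 September 2024.
Appellate Stay Credit: +64 days → 4 November 2024.
Applicant Delay Offset: −127 days → 30 June 2024.

2024-06-30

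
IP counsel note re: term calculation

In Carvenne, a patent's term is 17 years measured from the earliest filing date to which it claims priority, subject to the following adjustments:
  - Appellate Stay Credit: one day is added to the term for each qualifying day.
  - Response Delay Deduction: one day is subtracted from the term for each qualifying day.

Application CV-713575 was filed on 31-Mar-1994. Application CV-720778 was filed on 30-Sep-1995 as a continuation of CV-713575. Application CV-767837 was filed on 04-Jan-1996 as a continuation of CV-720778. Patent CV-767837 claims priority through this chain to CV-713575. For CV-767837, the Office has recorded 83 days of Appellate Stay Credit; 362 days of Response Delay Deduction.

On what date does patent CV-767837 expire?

Earliest priority filing: 31 March 1994.
Base term: 31 March 1994 + 17 years → 31 March 2011.
Appellate Stay Credit: +83 days → 22 June 2011.
Response Delay Deduction: −362 days → 25 June 2010.

June 25, 2010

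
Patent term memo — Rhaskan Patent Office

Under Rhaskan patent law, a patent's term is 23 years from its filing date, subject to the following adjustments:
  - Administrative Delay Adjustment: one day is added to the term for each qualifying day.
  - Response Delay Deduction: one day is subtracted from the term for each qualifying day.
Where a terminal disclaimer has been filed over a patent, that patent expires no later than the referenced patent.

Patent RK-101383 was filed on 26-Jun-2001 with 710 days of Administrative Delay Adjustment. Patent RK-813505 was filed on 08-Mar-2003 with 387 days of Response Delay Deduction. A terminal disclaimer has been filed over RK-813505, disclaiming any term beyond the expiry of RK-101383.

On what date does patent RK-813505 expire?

Natural term of RK-813505:
  Base: filing + 23 years → 8 March 2026.
  Response Delay Deduction: −387 days → 14 February 2025.
Expiry of referenced patent RK-101383:
  Base: filing + 23 years → 26 June 2024.
  Administrative Delay Adjustment: +710 days → 6 June 2026.
Terminal disclaimer: RK-813505 expires on the earlier of 14 February 2025 and 6 June 2026.

2025-02-14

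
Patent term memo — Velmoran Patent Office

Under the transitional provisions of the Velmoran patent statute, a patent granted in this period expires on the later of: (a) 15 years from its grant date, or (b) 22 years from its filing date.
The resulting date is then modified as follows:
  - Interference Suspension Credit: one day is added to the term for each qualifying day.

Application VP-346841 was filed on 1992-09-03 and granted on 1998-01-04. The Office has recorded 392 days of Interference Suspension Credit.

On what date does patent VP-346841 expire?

September 30, 2015

(a) grant + 15 years → 4 January 2013.
(b) filing + 22 years → 3 September 2014.
Later of the two: 3 September 2014.
Interference Suspension Credit: +392 days → 30 September 2015.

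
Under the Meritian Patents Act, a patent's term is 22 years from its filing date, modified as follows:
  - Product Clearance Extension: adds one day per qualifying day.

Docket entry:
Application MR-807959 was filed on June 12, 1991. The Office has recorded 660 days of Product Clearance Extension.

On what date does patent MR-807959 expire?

Base term: filing date + 22 years → 12 June 2013.
Product Clearance Extension: +660 days → 3 April 2015.

April 3, 2015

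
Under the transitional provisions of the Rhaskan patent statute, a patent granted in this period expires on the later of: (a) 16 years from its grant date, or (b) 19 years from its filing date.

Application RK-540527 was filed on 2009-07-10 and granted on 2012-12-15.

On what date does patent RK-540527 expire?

2028-12-15

(a) grant + 16 years → 15 December 2028.
(b) filing + 19 years → 10 July 2028.
Later of the two: 15 December 2028.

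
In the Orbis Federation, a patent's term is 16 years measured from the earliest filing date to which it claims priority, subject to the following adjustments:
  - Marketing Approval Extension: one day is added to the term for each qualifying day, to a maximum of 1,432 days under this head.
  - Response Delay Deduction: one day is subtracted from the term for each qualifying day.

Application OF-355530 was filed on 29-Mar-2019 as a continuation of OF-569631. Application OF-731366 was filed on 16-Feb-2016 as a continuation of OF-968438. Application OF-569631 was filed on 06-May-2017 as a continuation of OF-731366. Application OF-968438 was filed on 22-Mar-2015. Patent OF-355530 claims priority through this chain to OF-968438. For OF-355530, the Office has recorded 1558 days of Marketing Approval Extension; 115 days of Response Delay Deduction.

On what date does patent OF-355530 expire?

2034-10-29

Earliest priority filing: 22 March 2015.
Base term: 22 March 2015 + 16 years → 22 March 2031.
Marketing Approval Extension: 1558 days claimed exceeds the 1432-day cap, so +1432 days → 21 February 2035.
Response Delay Deduction: −115 days → 29 October 2034.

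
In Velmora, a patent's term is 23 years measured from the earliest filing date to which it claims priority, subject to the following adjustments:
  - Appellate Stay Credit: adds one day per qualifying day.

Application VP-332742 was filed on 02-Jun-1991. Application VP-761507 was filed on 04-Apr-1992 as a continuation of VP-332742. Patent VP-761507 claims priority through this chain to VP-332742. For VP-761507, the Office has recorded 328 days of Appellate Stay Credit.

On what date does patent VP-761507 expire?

Earliest priority filing: 2 June 1991.
Base term: 2 June 1991 + 23 years → 2 June 2014.
Appellate Stay Credit: +328 days → 26 April 2015.

April 26, 2015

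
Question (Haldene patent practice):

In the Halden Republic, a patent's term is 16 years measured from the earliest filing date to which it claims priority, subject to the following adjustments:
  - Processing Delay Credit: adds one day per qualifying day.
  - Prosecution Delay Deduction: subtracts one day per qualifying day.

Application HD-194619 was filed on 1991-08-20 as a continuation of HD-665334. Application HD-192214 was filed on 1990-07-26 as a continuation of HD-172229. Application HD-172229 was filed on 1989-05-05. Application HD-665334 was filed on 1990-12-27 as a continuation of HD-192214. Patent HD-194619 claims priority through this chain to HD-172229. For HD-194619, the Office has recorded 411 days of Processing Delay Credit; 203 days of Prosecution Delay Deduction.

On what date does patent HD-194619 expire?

Earliest priority filing: 5 May 1989.
Base term: 5 May 1989 + 16 years → 5 May 2005.
Processing Delay Credit: +411 days → 20 June 2006.
Prosecution Delay Deduction: −203 days → 29 November 2005.

November 29, 2005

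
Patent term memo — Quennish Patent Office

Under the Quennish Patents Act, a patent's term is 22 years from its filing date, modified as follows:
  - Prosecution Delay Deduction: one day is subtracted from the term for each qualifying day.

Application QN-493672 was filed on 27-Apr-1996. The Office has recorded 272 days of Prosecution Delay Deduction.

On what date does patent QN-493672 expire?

2017-07-29

Base term: filing date + 22 years → 27 April 2018.
Prosecution Delay Deduction: −272 days → 29 July 2017.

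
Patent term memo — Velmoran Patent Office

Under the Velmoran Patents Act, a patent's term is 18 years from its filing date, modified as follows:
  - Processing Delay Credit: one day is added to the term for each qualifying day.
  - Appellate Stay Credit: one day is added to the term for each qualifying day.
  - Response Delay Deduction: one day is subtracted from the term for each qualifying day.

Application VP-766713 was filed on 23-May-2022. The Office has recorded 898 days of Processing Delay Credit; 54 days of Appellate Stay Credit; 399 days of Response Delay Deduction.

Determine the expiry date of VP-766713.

Base term: filing date + 18 years → 23 May 2040.
Processing Delay Credit: +898 days → 7 November 2042.
Appellate Stay Credit: +54 days → 31 December 2042.
Response Delay Deduction: −399 days → 27 November 2041.

2041-11-27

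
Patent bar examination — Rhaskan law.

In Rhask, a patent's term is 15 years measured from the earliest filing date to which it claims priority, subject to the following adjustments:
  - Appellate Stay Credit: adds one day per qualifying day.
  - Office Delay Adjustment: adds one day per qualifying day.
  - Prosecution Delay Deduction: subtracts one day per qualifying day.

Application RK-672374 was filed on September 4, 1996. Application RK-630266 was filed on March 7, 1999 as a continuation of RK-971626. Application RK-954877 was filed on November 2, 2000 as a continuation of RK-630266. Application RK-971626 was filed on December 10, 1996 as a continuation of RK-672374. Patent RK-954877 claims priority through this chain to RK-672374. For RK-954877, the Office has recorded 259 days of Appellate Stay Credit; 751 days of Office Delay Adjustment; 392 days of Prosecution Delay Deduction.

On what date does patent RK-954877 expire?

Earliest priority filing: 4 September 1996.
Base term: 4 September 1996 + 15 years → 4 September 2011.
Appellate Stay Credit: +259 days → 20 May 2012.
Office Delay Adjustment: +751 days → 10 June 2014.
Prosecution Delay Deduction: −392 days → 14 May 2013.

2013-05-14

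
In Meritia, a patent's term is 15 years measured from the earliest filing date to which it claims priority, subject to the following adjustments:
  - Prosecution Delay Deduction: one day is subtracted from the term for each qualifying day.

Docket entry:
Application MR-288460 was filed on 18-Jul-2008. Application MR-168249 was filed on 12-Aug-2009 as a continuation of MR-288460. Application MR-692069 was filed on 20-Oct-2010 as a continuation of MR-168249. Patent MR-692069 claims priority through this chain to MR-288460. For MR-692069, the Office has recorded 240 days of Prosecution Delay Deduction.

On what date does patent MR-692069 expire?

Earliest priority filing: 18 July 2008.
Base term: 18 July 2008 + 15 years → 18 July 2023.
Prosecution Delay Deduction: −240 days → 20 November 2022.

2022-11-20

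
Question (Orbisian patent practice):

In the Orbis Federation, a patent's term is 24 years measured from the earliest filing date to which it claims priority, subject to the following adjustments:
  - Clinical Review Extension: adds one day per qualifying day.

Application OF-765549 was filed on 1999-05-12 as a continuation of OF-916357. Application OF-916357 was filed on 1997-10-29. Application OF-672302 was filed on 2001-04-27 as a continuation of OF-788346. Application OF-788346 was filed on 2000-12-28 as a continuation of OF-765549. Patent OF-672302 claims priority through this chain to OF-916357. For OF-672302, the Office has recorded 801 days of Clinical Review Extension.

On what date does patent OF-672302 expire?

January 8, 2024

Earliest priority filing: 29 October 1997.
Base term: 29 October 1997 + 24 years → 29 October 2021.
Clinical Review Extension: +801 days → 8 January 2024.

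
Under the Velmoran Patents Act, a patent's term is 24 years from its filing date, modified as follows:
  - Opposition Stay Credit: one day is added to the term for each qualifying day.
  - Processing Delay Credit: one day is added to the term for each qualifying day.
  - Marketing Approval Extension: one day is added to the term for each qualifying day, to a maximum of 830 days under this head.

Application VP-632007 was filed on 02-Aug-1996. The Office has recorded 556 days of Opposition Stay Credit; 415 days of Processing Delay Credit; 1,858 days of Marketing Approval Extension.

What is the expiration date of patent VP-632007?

2025-07-08

Base term: filing date + 24 years → 2 August 2020.
Opposition Stay Credit: +556 days → 9 February 2022.
Processing Delay Credit: +415 days → 31 March 2023.
Marketing Approval Extension: 1858 days claimed exceeds the 830-day cap, so +830 days → 8 July 2025.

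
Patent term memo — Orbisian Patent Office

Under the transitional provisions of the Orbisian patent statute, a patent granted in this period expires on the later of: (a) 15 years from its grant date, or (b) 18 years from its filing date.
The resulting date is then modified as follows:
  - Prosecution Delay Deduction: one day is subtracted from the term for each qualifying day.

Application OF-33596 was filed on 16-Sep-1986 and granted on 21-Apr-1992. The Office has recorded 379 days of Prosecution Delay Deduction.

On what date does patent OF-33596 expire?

April 7, 2006

(a) grant + 15 years → 21 April 2007.
(b) filing + 18 years → 16 September 2004.
Later of the two: 21 April 2007.
Prosecution Delay Deduction: −379 days → 7 April 2006.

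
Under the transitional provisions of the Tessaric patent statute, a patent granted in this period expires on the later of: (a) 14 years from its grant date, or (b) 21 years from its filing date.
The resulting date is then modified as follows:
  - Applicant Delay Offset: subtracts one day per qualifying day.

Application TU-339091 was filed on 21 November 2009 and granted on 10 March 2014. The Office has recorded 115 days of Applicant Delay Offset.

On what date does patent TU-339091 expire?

(a) grant + 14 years → 10 March 2028.
(b) filing + 21 years → 21 November 2030.
Later of the two: 21 November 2030.
Applicant Delay Offset: −115 days → 29 July 2030.

2030-07-29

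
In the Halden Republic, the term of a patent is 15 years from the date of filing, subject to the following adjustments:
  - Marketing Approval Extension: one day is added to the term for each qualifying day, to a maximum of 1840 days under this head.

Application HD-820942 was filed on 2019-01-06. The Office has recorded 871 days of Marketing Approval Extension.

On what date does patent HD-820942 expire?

2036-05-26

Base term: filing date + 15 years → 6 January 2034.
Marketing Approval Extension: 871 days (within the 1840-day cap) → +871 days → 26 May 2036.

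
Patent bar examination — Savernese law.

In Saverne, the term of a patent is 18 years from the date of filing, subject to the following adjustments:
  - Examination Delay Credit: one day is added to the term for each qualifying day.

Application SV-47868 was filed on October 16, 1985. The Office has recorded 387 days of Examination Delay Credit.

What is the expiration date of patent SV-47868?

Base term: filing date + 18 years → 16 October 2003.
Examination Delay Credit: +387 days → 6 November 2004.

2004-11-06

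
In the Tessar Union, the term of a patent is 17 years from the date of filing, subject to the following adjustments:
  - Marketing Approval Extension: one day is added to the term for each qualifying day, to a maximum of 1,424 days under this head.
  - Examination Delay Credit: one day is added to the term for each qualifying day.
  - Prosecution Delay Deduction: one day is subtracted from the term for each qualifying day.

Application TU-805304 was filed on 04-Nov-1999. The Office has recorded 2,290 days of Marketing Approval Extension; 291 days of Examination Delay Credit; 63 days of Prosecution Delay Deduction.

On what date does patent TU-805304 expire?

Base term: filing date + 17 years → 4 November 2016.
Marketing Approval Extension: 2290 days claimed exceeds the 1424-day cap, so +1424 days → 28 September 2020.
Examination Delay Credit: +291 days → 16 July 2021.
Prosecution Delay Deduction: −63 days → 14 May 2021.

2021-05-14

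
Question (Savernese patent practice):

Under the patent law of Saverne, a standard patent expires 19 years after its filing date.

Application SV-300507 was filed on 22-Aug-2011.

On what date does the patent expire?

Filing date + 19 years → 22 August 2030.

August 22, 2030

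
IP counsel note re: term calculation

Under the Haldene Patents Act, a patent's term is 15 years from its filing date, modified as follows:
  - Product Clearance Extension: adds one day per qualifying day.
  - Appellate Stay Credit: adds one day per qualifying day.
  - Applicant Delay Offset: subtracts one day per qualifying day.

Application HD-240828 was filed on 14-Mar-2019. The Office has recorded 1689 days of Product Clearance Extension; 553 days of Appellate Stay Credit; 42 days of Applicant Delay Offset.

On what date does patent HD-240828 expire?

Base term: filing date + 15 years → 14 March 2034.
Product Clearance Extension: +1689 days → 28 October 2038.
Appellate Stay Credit: +553 days → 3 May 2040.
Applicant Delay Offset: −42 days → 22 March 2040.

March 22, 2040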